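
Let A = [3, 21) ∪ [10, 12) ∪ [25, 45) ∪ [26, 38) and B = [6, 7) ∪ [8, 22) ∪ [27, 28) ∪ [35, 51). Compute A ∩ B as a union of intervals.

[6, 7) ∪ [8, 21) ∪ [27, 28) ∪ [35, 45)

First set merges to [3, 21), [25, 45).
[3, 21) meets the second set on [6, 7), [8, 21).
[25, 45) meets the second set on [27, 28), [35, 45).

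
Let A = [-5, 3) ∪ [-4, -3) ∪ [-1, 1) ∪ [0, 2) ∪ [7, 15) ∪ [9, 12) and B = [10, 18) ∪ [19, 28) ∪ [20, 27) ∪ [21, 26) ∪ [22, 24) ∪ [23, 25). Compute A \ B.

First set merges to [-5, 3), [7, 15).
Second set merges to [10, 18), [19, 28).
[-5, 3): nothing removed.
[7, 15) \ B = [7, 10).

[-5, 3) ∪ [7, 10)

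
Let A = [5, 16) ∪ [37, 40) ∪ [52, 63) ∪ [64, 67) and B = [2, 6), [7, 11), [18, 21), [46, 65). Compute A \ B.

[5, 16) \ B = [6, 7), [11, 16).
[37, 40): nothing removed.
[52, 63): entirely removed.
[64, 67) \ B = [65, 67).

[6, 7) ∪ [11, 16) ∪ [37, 40) ∪ [65, 67)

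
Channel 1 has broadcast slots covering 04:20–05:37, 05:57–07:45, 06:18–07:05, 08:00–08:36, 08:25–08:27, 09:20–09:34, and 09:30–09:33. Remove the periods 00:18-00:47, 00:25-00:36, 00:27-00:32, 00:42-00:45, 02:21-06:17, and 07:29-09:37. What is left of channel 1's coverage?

06:17-07:29

A, merged: 04:20-05:37, 05:57-07:45, 08:00-08:36, 09:20-09:34.
B, merged: 00:18-00:47, 02:21-06:17, 07:29-09:37.
04:20-05:37: entirely removed.
05:57-07:45 \ B = 06:17-07:29.
08:00-08:36: entirely removed.
09:20-09:34: entirely removed.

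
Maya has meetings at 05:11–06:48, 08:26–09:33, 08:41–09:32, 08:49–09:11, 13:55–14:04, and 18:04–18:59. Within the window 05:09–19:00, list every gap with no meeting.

Covered (merged): 05:11-06:48, 08:26-09:33, 13:55-14:04, 18:04-18:59.
Complement within 05:09-19:00: 05:09-05:11, 06:48-08:26, 09:33-13:55, 14:04-18:04, 18:59-19:00.

05:09-05:11, 06:48-08:26, 09:33-13:55, 14:04-18:04, 18:59-19:00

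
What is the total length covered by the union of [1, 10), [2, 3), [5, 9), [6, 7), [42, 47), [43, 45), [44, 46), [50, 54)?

18

Merged: [1, 10), [42, 47), [50, 54).
Lengths: 9 + 5 + 4 = 18.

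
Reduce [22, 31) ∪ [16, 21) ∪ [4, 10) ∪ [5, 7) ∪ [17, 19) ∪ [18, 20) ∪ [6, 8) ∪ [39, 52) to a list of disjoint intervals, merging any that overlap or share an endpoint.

Sort by start: [4, 10), [5, 7), [6, 8), [16, 21), [17, 19), [18, 20), [22, 31), [39, 52).
[5, 7) overlaps/touches [4, 10) → extend to [4, 10).
[6, 8) overlaps/touches [4, 10) → extend to [4, 10).
[16, 21) is disjoint → start new block.
[17, 19) overlaps/touches [16, 21) → extend to [16, 21).
[18, 20) overlaps/touches [16, 21) → extend to [16, 21).
[22, 31) is disjoint → start new block.
[39, 52) is disjoint → start new block.

[4, 10) ∪ [16, 21) ∪ [22, 31) ∪ [39, 52)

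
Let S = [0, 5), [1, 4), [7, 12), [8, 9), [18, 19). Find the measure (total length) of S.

Merged: [0, 5), [7, 12), [18, 19).
Lengths: 5 + 5 + 1 = 11.

11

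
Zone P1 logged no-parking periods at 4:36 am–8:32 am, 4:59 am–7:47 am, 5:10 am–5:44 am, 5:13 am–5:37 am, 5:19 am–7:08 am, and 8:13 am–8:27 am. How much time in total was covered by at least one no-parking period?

3 h 56 min

Merged: 4:36 am–8:32 am.
Length: 3 h 56 min.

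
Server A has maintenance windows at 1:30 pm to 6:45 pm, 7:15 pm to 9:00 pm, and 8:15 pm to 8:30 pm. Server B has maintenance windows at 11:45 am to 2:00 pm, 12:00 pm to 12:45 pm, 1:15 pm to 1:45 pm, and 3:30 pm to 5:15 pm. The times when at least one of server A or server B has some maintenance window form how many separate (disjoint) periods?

2

First set merges to 1:30 pm–6:45 pm, 7:15 pm–9:00 pm.
Second set merges to 11:45 am–2:00 pm, 3:30 pm–5:15 pm.
A ∪ B = 11:45 am–6:45 pm, 7:15 pm–9:00 pm.
That is 2 disjoint pieces.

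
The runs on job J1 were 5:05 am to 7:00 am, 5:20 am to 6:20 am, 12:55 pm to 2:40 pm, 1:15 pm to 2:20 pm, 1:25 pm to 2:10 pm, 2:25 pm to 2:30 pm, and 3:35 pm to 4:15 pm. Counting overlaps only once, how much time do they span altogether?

4 h 20 min

Merged: 5:05 am-7:00 am, 12:55 pm-2:40 pm, 3:35 pm-4:15 pm.
Lengths: 1 h 55 min + 1 h 45 min + 40 min = 4 h 20 min.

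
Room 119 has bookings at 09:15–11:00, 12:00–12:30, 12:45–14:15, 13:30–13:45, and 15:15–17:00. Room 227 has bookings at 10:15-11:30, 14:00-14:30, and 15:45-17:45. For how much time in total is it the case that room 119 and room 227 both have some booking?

2 h 15 min

First set merges to 09:15–11:00, 12:00–12:30, 12:45–14:15, 15:15–17:00.
A ∩ B = 10:15–11:00, 14:00–14:15, 15:45–17:00.
Total: 45 min + 15 min + 1 h 15 min = 2 h 15 min.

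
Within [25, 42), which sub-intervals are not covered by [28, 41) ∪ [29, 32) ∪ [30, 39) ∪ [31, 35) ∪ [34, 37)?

The merged coverage is [28, 41).
Uncovered inside [25, 42): [25, 28), [41, 42).

[25, 28) ∪ [41, 42)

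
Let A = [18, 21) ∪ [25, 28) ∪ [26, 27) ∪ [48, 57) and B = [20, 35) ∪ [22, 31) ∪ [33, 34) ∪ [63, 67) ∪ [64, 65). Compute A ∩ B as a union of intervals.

[20, 21) ∪ [25, 28)

A, merged: [18, 21), [25, 28), [48, 57).
B, merged: [20, 35), [63, 67).
[18, 21) ∩ B → [20, 21).
[25, 28) ∩ B → [25, 28).
[48, 57) meets no B interval.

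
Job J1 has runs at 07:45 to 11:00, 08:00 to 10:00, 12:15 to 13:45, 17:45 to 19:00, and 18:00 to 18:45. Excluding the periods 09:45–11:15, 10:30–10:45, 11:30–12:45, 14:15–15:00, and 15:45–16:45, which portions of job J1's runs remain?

07:45-09:45, 12:45-13:45, 17:45-19:00

Merge the first list: 07:45-11:00, 12:15-13:45, 17:45-19:00.
Merge the second list: 09:45-11:15, 11:30-12:45, 14:15-15:00, 15:45-16:45.
07:45-11:00 minus B → 07:45-09:45.
12:15-13:45 minus B → 12:45-13:45.
17:45-19:00: no B overlap → unchanged.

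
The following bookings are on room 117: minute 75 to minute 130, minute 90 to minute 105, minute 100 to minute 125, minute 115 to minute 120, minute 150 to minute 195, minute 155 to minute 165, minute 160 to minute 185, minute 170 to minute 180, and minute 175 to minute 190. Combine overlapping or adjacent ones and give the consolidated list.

minute 90 to minute 105 overlaps/touches minute 75 to minute 130 → extend to minute 75 to minute 130.
minute 100 to minute 125 overlaps/touches minute 75 to minute 130 → extend to minute 75 to minute 130.
minute 115 to minute 120 overlaps/touches minute 75 to minute 130 → extend to minute 75 to minute 130.
minute 150 to minute 195 is disjoint → start new block.
minute 155 to minute 165 overlaps/touches minute 150 to minute 195 → extend to minute 150 to minute 195.
minute 160 to minute 185 overlaps/touches minute 150 to minute 195 → extend to minute 150 to minute 195.
minute 170 to minute 180 overlaps/touches minute 150 to minute 195 → extend to minute 150 to minute 195.
minute 175 to minute 190 overlaps/touches minute 150 to minute 195 → extend to minute 150 to minute 195.

minute 75 to minute 130, minute 150 to minute 195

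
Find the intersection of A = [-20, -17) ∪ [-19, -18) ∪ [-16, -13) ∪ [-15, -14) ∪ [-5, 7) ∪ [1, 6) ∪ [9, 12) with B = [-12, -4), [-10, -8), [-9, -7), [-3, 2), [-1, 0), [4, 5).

A, merged: [-20, -17), [-16, -13), [-5, 7), [9, 12).
B, merged: [-12, -4), [-3, 2), [4, 5).
[-20, -17) meets no B interval.
[-16, -13) meets no B interval.
[-5, 7) ∩ B → [-5, -4), [-3, 2), [4, 5).
[9, 12) meets no B interval.

[-5, -4) ∪ [-3, 2) ∪ [4, 5)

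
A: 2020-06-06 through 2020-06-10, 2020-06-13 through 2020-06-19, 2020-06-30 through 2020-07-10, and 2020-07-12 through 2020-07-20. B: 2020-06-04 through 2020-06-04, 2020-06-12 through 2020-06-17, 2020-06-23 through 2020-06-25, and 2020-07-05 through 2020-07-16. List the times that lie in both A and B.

2020-06-06 through 2020-06-10 falls entirely outside B.
2020-06-13 through 2020-06-19 overlaps B on 2020-06-13 through 2020-06-17.
2020-06-30 through 2020-07-10 overlaps B on 2020-07-05 through 2020-07-10.
2020-07-12 through 2020-07-20 overlaps B on 2020-07-12 through 2020-07-16.

2020-06-13 through 2020-06-17, 2020-07-05 through 2020-07-10, 2020-07-12 through 2020-07-16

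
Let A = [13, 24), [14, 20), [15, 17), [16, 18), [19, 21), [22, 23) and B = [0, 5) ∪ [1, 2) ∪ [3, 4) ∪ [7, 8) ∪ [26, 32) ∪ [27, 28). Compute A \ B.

A, merged: [13, 24).
B, merged: [0, 5), [7, 8), [26, 32).
[13, 24) is untouched.

[13, 24)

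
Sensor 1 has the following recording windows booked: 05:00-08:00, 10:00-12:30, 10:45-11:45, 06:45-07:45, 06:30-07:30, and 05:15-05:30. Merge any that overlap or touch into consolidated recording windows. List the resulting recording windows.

05:00-08:00, 10:00-12:30

Sort by start: 05:00-08:00, 05:15-05:30, 06:30-07:30, 06:45-07:45, 10:00-12:30, 10:45-11:45.
05:15-05:30 overlaps/touches 05:00-08:00 → extend to 05:00-08:00.
06:30-07:30 overlaps/touches 05:00-08:00 → extend to 05:00-08:00.
06:45-07:45 overlaps/touches 05:00-08:00 → extend to 05:00-08:00.
10:00-12:30 is disjoint → start new block.
10:45-11:45 overlaps/touches 10:00-12:30 → extend to 10:00-12:30.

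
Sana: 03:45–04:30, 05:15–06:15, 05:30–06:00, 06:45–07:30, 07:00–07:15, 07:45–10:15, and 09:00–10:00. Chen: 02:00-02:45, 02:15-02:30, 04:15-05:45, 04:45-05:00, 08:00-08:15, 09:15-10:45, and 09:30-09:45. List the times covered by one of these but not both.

Merge the first list: 03:45–04:30, 05:15–06:15, 06:45–07:30, 07:45–10:15.
Merge the second list: 02:00–02:45, 04:15–05:45, 08:00–08:15, 09:15–10:45.
A \ B = 03:45–04:15, 05:45–06:15, 06:45–07:30, 07:45–08:00, 08:15–09:15.
B \ A = 02:00–02:45, 04:30–05:15, 10:15–10:45.
Union of the two gives the symmetric difference.

02:00–02:45, 03:45–04:15, 04:30–05:15, 05:45–06:15, 06:45–07:30, 07:45–08:00, 08:15–09:15, 10:15–10:45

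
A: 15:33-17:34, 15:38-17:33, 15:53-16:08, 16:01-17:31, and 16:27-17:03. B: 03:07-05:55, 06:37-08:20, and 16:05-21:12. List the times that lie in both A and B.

16:05-17:34

First set merges to 15:33-17:34.
15:33-17:34 ∩ B → 16:05-17:34.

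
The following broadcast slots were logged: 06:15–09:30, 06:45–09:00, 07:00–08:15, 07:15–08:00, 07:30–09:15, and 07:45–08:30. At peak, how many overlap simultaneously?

6

At 07:45, 6 of the intervals are simultaneously active.
No point has more.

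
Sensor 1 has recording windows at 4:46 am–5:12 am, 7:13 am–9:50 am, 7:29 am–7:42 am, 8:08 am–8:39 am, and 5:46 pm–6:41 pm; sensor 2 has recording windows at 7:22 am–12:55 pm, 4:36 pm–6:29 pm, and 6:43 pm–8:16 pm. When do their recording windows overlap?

Merge the first list: 4:46 am–5:12 am, 7:13 am–9:50 am, 5:46 pm–6:41 pm.
4:46 am–5:12 am: no overlap with the second set.
7:13 am–9:50 am meets the second set on 7:22 am–9:50 am.
5:46 pm–6:41 pm meets the second set on 5:46 pm–6:29 pm.

7:22 am–9:50 am, 5:46 pm–6:29 pm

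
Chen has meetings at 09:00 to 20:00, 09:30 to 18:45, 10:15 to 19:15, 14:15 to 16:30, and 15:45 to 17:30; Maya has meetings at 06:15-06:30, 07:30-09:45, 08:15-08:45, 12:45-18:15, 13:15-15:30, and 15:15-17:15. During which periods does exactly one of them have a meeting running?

A, merged: 09:00–20:00.
B, merged: 06:15–06:30, 07:30–09:45, 12:45–18:15.
A but not B: 09:45–12:45, 18:15–20:00.
B but not A: 06:15–06:30, 07:30–09:00.
Combining gives A △ B.

06:15–06:30, 07:30–09:00, 09:45–12:45, 18:15–20:00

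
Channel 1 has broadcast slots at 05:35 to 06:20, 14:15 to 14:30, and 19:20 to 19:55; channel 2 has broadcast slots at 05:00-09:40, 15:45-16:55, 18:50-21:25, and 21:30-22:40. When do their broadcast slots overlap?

05:35–06:20 meets the second set on 05:35–06:20.
14:15–14:30: no overlap with the second set.
19:20–19:55 meets the second set on 19:20–19:55.

05:35–06:20, 19:20–19:55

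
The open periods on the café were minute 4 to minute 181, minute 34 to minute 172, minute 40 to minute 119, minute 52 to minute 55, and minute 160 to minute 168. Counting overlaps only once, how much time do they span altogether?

Merged: minute 4 to minute 181.
Length: 177 minutes.

177 minutes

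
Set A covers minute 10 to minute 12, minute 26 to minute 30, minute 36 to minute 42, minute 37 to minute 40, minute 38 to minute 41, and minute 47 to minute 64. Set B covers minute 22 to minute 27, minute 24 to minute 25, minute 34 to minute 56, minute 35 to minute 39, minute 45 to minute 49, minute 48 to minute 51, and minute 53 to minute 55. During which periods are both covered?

Merge the first list: minute 10 to minute 12, minute 26 to minute 30, minute 36 to minute 42, minute 47 to minute 64.
Merge the second list: minute 22 to minute 27, minute 34 to minute 56.
minute 10 to minute 12: no overlap with the second set.
minute 26 to minute 30 meets the second set on minute 26 to minute 27.
minute 36 to minute 42 meets the second set on minute 36 to minute 42.
minute 47 to minute 64 meets the second set on minute 47 to minute 56.

minute 26 to minute 27, minute 36 to minute 42, minute 47 to minute 56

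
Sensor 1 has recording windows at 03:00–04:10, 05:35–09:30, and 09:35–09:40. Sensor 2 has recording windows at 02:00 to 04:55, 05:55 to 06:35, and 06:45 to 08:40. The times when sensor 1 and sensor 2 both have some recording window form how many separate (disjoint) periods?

3

A ∩ B = 03:00–04:10, 05:55–06:35, 06:45–08:40.
That is 3 disjoint pieces.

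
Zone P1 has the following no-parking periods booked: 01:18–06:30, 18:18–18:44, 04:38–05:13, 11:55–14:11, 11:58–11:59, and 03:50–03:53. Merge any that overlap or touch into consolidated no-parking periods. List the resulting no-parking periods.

Sort by start: 01:18-06:30, 03:50-03:53, 04:38-05:13, 11:55-14:11, 11:58-11:59, 18:18-18:44.
03:50-03:53 overlaps/touches 01:18-06:30 → extend to 01:18-06:30.
04:38-05:13 overlaps/touches 01:18-06:30 → extend to 01:18-06:30.
11:55-14:11 is disjoint → start new block.
11:58-11:59 overlaps/touches 11:55-14:11 → extend to 11:55-14:11.
18:18-18:44 is disjoint → start new block.

01:18-06:30, 11:55-14:11, 18:18-18:44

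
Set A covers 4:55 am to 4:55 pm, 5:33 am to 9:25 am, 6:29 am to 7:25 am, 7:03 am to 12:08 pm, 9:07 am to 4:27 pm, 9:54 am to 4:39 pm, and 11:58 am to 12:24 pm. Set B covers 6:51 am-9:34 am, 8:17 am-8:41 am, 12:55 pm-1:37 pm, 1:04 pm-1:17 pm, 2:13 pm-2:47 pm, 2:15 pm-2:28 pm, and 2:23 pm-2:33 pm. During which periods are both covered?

Merge the first list: 4:55 am-4:55 pm.
Merge the second list: 6:51 am-9:34 am, 12:55 pm-1:37 pm, 2:13 pm-2:47 pm.
4:55 am-4:55 pm meets the second set on 6:51 am-9:34 am, 12:55 pm-1:37 pm, 2:13 pm-2:47 pm.

6:51 am-9:34 am, 12:55 pm-1:37 pm, 2:13 pm-2:47 pm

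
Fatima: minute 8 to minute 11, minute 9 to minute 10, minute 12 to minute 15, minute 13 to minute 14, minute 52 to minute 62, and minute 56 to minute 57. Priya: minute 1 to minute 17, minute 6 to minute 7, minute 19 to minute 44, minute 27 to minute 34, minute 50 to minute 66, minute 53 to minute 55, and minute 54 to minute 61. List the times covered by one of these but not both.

minute 1 to minute 8, minute 11 to minute 12, minute 15 to minute 17, minute 19 to minute 44, minute 50 to minute 52, minute 62 to minute 66

First set merges to minute 8 to minute 11, minute 12 to minute 15, minute 52 to minute 62.
Second set merges to minute 1 to minute 17, minute 19 to minute 44, minute 50 to minute 66.
Only in the first: none.
Only in the second: minute 1 to minute 8, minute 11 to minute 12, minute 15 to minute 17, minute 19 to minute 44, minute 50 to minute 52, minute 62 to minute 66.
Together these are the periods covered by exactly one.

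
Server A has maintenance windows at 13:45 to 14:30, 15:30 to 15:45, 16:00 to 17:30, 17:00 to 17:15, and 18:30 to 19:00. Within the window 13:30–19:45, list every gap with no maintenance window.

The merged coverage is 13:45–14:30, 15:30–15:45, 16:00–17:30, 18:30–19:00.
Uncovered inside 13:30–19:45: 13:30–13:45, 14:30–15:30, 15:45–16:00, 17:30–18:30, 19:00–19:45.

13:30–13:45, 14:30–15:30, 15:45–16:00, 17:30–18:30, 19:00–19:45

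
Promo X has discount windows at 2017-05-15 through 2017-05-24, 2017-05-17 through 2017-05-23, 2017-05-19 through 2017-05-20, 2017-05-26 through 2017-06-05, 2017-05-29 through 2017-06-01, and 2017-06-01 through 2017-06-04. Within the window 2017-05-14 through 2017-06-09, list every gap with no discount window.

2017-05-14 through 2017-05-14, 2017-05-25 through 2017-05-25, 2017-06-06 through 2017-06-09

The merged coverage is 2017-05-15 through 2017-05-24, 2017-05-26 through 2017-06-05.
Gaps within 2017-05-14 through 2017-06-09: 2017-05-14 through 2017-05-14, 2017-05-25 through 2017-05-25, 2017-06-06 through 2017-06-09.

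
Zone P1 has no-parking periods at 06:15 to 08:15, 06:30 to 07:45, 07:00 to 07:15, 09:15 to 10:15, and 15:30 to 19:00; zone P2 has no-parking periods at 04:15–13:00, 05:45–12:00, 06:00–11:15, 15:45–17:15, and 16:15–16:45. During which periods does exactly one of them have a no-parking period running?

First set merges to 06:15–08:15, 09:15–10:15, 15:30–19:00.
Second set merges to 04:15–13:00, 15:45–17:15.
Only in the first: 15:30–15:45, 17:15–19:00.
Only in the second: 04:15–06:15, 08:15–09:15, 10:15–13:00.
Together these are the periods covered by exactly one.

04:15–06:15, 08:15–09:15, 10:15–13:00, 15:30–15:45, 17:15–19:00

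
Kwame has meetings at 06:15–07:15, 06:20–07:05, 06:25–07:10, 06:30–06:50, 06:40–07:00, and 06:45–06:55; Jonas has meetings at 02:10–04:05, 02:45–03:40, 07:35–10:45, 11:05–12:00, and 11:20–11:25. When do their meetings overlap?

Merge the first list: 06:15–07:15.
Merge the second list: 02:10–04:05, 07:35–10:45, 11:05–12:00.
06:15–07:15 falls entirely outside B.
No overlap.

none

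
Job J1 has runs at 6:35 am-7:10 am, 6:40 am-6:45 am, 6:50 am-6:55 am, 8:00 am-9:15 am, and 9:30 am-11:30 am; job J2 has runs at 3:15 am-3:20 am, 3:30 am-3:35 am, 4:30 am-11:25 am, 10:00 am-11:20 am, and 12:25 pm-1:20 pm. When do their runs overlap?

First set merges to 6:35 am–7:10 am, 8:00 am–9:15 am, 9:30 am–11:30 am.
Second set merges to 3:15 am–3:20 am, 3:30 am–3:35 am, 4:30 am–11:25 am, 12:25 pm–1:20 pm.
6:35 am–7:10 am ∩ B → 6:35 am–7:10 am.
8:00 am–9:15 am ∩ B → 8:00 am–9:15 am.
9:30 am–11:30 am ∩ B → 9:30 am–11:25 am.

6:35 am–7:10 am, 8:00 am–9:15 am, 9:30 am–11:25 am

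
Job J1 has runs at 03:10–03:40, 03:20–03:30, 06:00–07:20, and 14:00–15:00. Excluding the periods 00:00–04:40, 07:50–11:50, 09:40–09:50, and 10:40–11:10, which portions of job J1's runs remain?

06:00–07:20, 14:00–15:00

Merge the first list: 03:10–03:40, 06:00–07:20, 14:00–15:00.
Merge the second list: 00:00–04:40, 07:50–11:50.
03:10–03:40 lies entirely inside B → drops out.
06:00–07:20 is untouched.
14:00–15:00 is untouched.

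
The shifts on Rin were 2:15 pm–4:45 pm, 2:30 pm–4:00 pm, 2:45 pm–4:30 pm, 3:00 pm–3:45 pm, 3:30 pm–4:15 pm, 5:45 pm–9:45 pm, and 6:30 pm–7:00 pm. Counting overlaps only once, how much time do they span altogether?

6 h 30 min

Merged: 2:15 pm–4:45 pm, 5:45 pm–9:45 pm.
Lengths: 2 h 30 min + 4 h = 6 h 30 min.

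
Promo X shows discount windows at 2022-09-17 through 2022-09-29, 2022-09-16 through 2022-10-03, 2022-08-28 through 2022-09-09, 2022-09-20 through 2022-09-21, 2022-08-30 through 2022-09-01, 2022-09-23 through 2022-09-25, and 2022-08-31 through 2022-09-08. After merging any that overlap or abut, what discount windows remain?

Sort by start: 2022-08-28 through 2022-09-09, 2022-08-30 through 2022-09-01, 2022-08-31 through 2022-09-08, 2022-09-16 through 2022-10-03, 2022-09-17 through 2022-09-29, 2022-09-20 through 2022-09-21, 2022-09-23 through 2022-09-25.
2022-08-30 through 2022-09-01 overlaps/touches 2022-08-28 through 2022-09-09 → extend to 2022-08-28 through 2022-09-09.
2022-08-31 through 2022-09-08 overlaps/touches 2022-08-28 through 2022-09-09 → extend to 2022-08-28 through 2022-09-09.
2022-09-16 through 2022-10-03 is disjoint → start new block.
2022-09-17 through 2022-09-29 overlaps/touches 2022-09-16 through 2022-10-03 → extend to 2022-09-16 through 2022-10-03.
2022-09-20 through 2022-09-21 overlaps/touches 2022-09-16 through 2022-10-03 → extend to 2022-09-16 through 2022-10-03.
2022-09-23 through 2022-09-25 overlaps/touches 2022-09-16 through 2022-10-03 → extend to 2022-09-16 through 2022-10-03.

2022-08-28 through 2022-09-09, 2022-09-16 through 2022-10-03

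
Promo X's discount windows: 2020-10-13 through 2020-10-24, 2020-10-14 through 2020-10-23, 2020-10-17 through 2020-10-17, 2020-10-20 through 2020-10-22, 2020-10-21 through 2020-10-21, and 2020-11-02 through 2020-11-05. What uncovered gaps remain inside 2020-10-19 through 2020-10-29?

2020-10-25 through 2020-10-29

Covered (merged): 2020-10-13 through 2020-10-24, 2020-11-02 through 2020-11-05.
Complement within 2020-10-19 through 2020-10-29: 2020-10-25 through 2020-10-29.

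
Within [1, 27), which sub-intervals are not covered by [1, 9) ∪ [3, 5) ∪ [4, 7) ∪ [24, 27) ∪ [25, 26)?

[9, 24)

Covered (merged): [1, 9), [24, 27).
Gaps within [1, 27): [9, 24).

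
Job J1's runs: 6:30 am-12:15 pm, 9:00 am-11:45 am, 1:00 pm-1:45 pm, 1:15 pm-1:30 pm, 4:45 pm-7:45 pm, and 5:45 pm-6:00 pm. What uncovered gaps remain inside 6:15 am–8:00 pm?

After merging, the occupied span is 6:30 am–12:15 pm, 1:00 pm–1:45 pm, 4:45 pm–7:45 pm.
Gaps within 6:15 am–8:00 pm: 6:15 am–6:30 am, 12:15 pm–1:00 pm, 1:45 pm–4:45 pm, 7:45 pm–8:00 pm.

6:15 am–6:30 am, 12:15 pm–1:00 pm, 1:45 pm–4:45 pm, 7:45 pm–8:00 pm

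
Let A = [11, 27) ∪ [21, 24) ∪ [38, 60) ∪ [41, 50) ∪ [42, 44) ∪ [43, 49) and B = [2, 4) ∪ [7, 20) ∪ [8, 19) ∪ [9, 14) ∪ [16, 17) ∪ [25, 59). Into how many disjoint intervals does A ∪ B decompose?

First set merges to [11, 27), [38, 60).
Second set merges to [2, 4), [7, 20), [25, 59).
A ∪ B = [2, 4), [7, 60).
That is 2 disjoint pieces.

2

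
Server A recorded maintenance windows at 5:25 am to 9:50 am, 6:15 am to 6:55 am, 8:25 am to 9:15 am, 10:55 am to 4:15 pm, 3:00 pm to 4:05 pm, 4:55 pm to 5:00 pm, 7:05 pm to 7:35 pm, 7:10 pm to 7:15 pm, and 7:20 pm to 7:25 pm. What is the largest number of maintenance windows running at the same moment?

2

Sweep endpoints in order; track running count of active intervals.
Peak of 2 reached at 6:15 am.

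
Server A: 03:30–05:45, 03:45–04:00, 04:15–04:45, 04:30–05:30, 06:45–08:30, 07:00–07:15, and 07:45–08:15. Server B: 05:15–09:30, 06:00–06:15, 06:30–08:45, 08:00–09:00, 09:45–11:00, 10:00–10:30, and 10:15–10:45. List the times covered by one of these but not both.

First set merges to 03:30–05:45, 06:45–08:30.
Second set merges to 05:15–09:30, 09:45–11:00.
A but not B: 03:30–05:15.
B but not A: 05:45–06:45, 08:30–09:30, 09:45–11:00.
Combining gives A △ B.

03:30–05:15, 05:45–06:45, 08:30–09:30, 09:45–11:00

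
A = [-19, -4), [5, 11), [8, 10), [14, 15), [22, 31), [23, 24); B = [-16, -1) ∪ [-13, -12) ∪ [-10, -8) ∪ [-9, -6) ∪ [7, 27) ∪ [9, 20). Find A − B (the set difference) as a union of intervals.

Merge the first list: [-19, -4), [5, 11), [14, 15), [22, 31).
Merge the second list: [-16, -1), [7, 27).
[-19, -4) minus B → [-19, -16).
[5, 11) minus B → [5, 7).
[14, 15): fully covered by B → removed.
[22, 31) minus B → [27, 31).

[-19, -16) ∪ [5, 7) ∪ [27, 31)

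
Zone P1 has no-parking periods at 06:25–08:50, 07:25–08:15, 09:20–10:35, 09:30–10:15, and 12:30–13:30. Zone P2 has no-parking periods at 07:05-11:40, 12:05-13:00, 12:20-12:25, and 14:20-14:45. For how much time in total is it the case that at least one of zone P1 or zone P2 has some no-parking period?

7 h 5 min

First set merges to 06:25-08:50, 09:20-10:35, 12:30-13:30.
Second set merges to 07:05-11:40, 12:05-13:00, 14:20-14:45.
A ∪ B = 06:25-11:40, 12:05-13:30, 14:20-14:45.
Total: 5 h 15 min + 1 h 25 min + 25 min = 7 h 5 min.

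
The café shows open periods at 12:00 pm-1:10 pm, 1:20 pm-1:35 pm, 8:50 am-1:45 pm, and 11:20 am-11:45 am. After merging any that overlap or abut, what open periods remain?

Sort by start: 8:50 am–1:45 pm, 11:20 am–11:45 am, 12:00 pm–1:10 pm, 1:20 pm–1:35 pm.
11:20 am–11:45 am overlaps/touches 8:50 am–1:45 pm → extend to 8:50 am–1:45 pm.
12:00 pm–1:10 pm overlaps/touches 8:50 am–1:45 pm → extend to 8:50 am–1:45 pm.
1:20 pm–1:35 pm overlaps/touches 8:50 am–1:45 pm → extend to 8:50 am–1:45 pm.

8:50 am–1:45 pm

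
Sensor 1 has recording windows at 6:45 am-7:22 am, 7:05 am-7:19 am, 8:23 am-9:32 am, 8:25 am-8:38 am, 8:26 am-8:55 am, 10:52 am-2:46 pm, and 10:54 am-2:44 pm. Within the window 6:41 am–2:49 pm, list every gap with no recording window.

6:41 am-6:45 am, 7:22 am-8:23 am, 9:32 am-10:52 am, 2:46 pm-2:49 pm

The merged coverage is 6:45 am-7:22 am, 8:23 am-9:32 am, 10:52 am-2:46 pm.
Gaps within 6:41 am-2:49 pm: 6:41 am-6:45 am, 7:22 am-8:23 am, 9:32 am-10:52 am, 2:46 pm-2:49 pm.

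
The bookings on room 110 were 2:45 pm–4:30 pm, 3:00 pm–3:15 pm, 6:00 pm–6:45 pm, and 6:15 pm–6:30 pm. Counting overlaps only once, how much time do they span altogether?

2 h 30 min

Merged: 2:45 pm-4:30 pm, 6:00 pm-6:45 pm.
Lengths: 1 h 45 min + 45 min = 2 h 30 min.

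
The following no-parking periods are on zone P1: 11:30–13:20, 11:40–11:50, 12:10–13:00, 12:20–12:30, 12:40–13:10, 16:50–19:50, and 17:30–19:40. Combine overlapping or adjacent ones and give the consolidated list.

11:30–13:20, 16:50–19:50

11:40–11:50 overlaps/touches 11:30–13:20 → extend to 11:30–13:20.
12:10–13:00 overlaps/touches 11:30–13:20 → extend to 11:30–13:20.
12:20–12:30 overlaps/touches 11:30–13:20 → extend to 11:30–13:20.
12:40–13:10 overlaps/touches 11:30–13:20 → extend to 11:30–13:20.
16:50–19:50 is disjoint → start new block.
17:30–19:40 overlaps/touches 16:50–19:50 → extend to 16:50–19:50.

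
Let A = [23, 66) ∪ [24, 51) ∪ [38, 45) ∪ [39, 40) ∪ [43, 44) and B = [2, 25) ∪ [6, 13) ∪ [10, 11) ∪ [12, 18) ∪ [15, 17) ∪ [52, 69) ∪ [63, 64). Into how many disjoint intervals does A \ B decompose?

1

Merge the first list: [23, 66).
Merge the second list: [2, 25), [52, 69).
A \ B = [25, 52).
That is 1 disjoint piece.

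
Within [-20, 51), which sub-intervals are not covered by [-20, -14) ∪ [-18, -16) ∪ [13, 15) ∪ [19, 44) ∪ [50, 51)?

Covered (merged): [-20, -14), [13, 15), [19, 44), [50, 51).
Gaps within [-20, 51): [-14, 13), [15, 19), [44, 50).

[-14, 13) ∪ [15, 19) ∪ [44, 50)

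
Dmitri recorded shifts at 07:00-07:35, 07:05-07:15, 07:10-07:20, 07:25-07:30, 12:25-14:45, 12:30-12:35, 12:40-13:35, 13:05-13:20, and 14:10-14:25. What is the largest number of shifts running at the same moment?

3

Sweep endpoints in order; track running count of active intervals.
Peak of 3 reached at 07:10.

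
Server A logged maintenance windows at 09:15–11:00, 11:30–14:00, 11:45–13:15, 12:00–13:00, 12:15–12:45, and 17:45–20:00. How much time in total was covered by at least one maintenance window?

Merged: 09:15-11:00, 11:30-14:00, 17:45-20:00.
Lengths: 1 h 45 min + 2 h 30 min + 2 h 15 min = 6 h 30 min.

6 h 30 min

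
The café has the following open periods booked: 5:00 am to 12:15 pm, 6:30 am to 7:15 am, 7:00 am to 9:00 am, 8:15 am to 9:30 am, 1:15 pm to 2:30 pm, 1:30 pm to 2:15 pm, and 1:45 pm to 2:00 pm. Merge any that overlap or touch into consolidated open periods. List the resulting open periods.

6:30 am-7:15 am overlaps/touches 5:00 am-12:15 pm → extend to 5:00 am-12:15 pm.
7:00 am-9:00 am overlaps/touches 5:00 am-12:15 pm → extend to 5:00 am-12:15 pm.
8:15 am-9:30 am overlaps/touches 5:00 am-12:15 pm → extend to 5:00 am-12:15 pm.
1:15 pm-2:30 pm is disjoint → start new block.
1:30 pm-2:15 pm overlaps/touches 1:15 pm-2:30 pm → extend to 1:15 pm-2:30 pm.
1:45 pm-2:00 pm overlaps/touches 1:15 pm-2:30 pm → extend to 1:15 pm-2:30 pm.

5:00 am-12:15 pm, 1:15 pm-2:30 pm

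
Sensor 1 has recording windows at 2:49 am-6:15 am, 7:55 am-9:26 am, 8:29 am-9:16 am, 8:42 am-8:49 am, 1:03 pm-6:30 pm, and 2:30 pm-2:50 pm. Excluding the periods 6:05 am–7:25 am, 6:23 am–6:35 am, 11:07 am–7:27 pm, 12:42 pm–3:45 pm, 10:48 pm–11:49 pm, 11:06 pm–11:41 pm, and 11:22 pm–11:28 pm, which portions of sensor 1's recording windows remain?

Merge the first list: 2:49 am-6:15 am, 7:55 am-9:26 am, 1:03 pm-6:30 pm.
Merge the second list: 6:05 am-7:25 am, 11:07 am-7:27 pm, 10:48 pm-11:49 pm.
2:49 am-6:15 am \ B = 2:49 am-6:05 am.
7:55 am-9:26 am: nothing removed.
1:03 pm-6:30 pm: entirely removed.

2:49 am-6:05 am, 7:55 am-9:26 am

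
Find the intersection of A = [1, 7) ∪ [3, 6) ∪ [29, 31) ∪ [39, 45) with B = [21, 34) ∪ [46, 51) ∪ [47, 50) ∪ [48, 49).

First set merges to [1, 7), [29, 31), [39, 45).
Second set merges to [21, 34), [46, 51).
[1, 7): no overlap with the second set.
[29, 31) meets the second set on [29, 31).
[39, 45): no overlap with the second set.

[29, 31)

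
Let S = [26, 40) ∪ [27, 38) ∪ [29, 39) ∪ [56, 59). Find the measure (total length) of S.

Merged: [26, 40), [56, 59).
Lengths: 14 + 3 = 17.

17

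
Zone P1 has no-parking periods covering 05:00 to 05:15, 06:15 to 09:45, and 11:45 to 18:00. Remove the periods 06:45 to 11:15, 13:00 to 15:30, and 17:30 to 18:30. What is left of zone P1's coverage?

05:00–05:15, 06:15–06:45, 11:45–13:00, 15:30–17:30

05:00–05:15 is untouched.
06:15–09:45 with B removed leaves 06:15–06:45.
11:45–18:00 with B removed leaves 11:45–13:00, 15:30–17:30.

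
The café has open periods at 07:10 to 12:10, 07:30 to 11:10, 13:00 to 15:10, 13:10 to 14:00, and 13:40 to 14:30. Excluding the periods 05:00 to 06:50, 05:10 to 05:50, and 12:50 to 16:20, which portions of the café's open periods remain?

A, merged: 07:10–12:10, 13:00–15:10.
B, merged: 05:00–06:50, 12:50–16:20.
07:10–12:10: nothing removed.
13:00–15:10: entirely removed.

07:10–12:10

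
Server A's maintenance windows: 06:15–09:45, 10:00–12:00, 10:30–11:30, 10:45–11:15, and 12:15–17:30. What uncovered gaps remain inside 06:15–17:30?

09:45–10:00, 12:00–12:15

Covered (merged): 06:15–09:45, 10:00–12:00, 12:15–17:30.
Complement within 06:15–17:30: 09:45–10:00, 12:00–12:15.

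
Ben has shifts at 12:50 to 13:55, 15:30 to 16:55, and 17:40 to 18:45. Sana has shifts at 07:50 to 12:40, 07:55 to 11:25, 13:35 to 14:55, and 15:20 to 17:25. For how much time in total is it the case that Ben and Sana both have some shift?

B, merged: 07:50–12:40, 13:35–14:55, 15:20–17:25.
A ∩ B = 13:35–13:55, 15:30–16:55.
Total: 20 min + 1 h 25 min = 1 h 45 min.

1 h 45 min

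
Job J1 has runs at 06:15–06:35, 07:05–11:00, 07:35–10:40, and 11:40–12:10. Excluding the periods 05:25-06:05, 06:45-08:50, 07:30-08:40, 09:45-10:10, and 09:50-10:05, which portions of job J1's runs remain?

06:15–06:35, 08:50–09:45, 10:10–11:00, 11:40–12:10

Merge the first list: 06:15–06:35, 07:05–11:00, 11:40–12:10.
Merge the second list: 05:25–06:05, 06:45–08:50, 09:45–10:10.
06:15–06:35 is untouched.
07:05–11:00 with B removed leaves 08:50–09:45, 10:10–11:00.
11:40–12:10 is untouched.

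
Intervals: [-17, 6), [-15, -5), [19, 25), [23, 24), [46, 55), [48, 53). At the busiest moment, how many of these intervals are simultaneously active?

Walk the sorted start/end points keeping a running depth.
The depth first hits 2 at -15.

2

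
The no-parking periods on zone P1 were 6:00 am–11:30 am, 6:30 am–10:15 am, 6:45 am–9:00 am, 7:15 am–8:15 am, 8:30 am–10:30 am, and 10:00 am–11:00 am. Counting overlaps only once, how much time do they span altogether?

Merged: 6:00 am-11:30 am.
Length: 5 h 30 min.

5 h 30 min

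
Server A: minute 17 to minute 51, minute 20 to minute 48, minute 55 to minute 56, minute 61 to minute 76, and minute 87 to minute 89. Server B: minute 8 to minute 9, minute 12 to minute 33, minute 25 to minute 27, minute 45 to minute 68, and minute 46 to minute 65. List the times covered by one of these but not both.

minute 8 to minute 9, minute 12 to minute 17, minute 33 to minute 45, minute 51 to minute 55, minute 56 to minute 61, minute 68 to minute 76, minute 87 to minute 89

First set merges to minute 17 to minute 51, minute 55 to minute 56, minute 61 to minute 76, minute 87 to minute 89.
Second set merges to minute 8 to minute 9, minute 12 to minute 33, minute 45 to minute 68.
A \ B = minute 33 to minute 45, minute 68 to minute 76, minute 87 to minute 89.
B \ A = minute 8 to minute 9, minute 12 to minute 17, minute 51 to minute 55, minute 56 to minute 61.
Union of the two gives the symmetric difference.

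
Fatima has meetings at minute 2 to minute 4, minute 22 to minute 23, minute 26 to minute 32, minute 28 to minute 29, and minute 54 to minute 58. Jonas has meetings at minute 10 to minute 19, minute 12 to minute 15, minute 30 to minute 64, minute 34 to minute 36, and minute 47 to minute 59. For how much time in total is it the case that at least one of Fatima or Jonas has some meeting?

A, merged: minute 2 to minute 4, minute 22 to minute 23, minute 26 to minute 32, minute 54 to minute 58.
B, merged: minute 10 to minute 19, minute 30 to minute 64.
A ∪ B = minute 2 to minute 4, minute 10 to minute 19, minute 22 to minute 23, minute 26 to minute 64.
Total: 2 minutes + 9 minutes + 1 minute + 38 minutes = 50 minutes.

50 minutes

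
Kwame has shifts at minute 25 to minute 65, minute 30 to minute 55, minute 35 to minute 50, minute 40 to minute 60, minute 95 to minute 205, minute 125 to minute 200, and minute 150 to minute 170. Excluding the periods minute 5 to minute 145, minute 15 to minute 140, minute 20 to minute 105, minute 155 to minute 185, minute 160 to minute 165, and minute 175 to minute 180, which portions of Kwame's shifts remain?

A, merged: minute 25 to minute 65, minute 95 to minute 205.
B, merged: minute 5 to minute 145, minute 155 to minute 185.
minute 25 to minute 65: entirely removed.
minute 95 to minute 205 \ B = minute 145 to minute 155, minute 185 to minute 205.

minute 145 to minute 155, minute 185 to minute 205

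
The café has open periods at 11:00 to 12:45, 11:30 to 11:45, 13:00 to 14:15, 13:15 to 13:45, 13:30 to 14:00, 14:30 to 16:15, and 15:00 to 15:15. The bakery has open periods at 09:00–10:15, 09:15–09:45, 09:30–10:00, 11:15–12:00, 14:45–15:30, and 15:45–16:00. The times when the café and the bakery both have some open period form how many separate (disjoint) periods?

3

A, merged: 11:00–12:45, 13:00–14:15, 14:30–16:15.
B, merged: 09:00–10:15, 11:15–12:00, 14:45–15:30, 15:45–16:00.
A ∩ B = 11:15–12:00, 14:45–15:30, 15:45–16:00.
That is 3 disjoint pieces.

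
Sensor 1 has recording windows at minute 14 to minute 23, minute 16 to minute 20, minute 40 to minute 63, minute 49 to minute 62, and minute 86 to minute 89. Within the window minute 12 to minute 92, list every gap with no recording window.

Covered (merged): minute 14 to minute 23, minute 40 to minute 63, minute 86 to minute 89.
Uncovered inside minute 12 to minute 92: minute 12 to minute 14, minute 23 to minute 40, minute 63 to minute 86, minute 89 to minute 92.

minute 12 to minute 14, minute 23 to minute 40, minute 63 to minute 86, minute 89 to minute 92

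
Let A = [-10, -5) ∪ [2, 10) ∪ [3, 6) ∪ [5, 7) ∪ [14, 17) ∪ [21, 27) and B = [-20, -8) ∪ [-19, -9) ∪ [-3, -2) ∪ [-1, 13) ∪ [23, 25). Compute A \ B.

First set merges to [-10, -5), [2, 10), [14, 17), [21, 27).
Second set merges to [-20, -8), [-3, -2), [-1, 13), [23, 25).
[-10, -5) \ B = [-8, -5).
[2, 10): entirely removed.
[14, 17): nothing removed.
[21, 27) \ B = [21, 23), [25, 27).

[-8, -5) ∪ [14, 17) ∪ [21, 23) ∪ [25, 27)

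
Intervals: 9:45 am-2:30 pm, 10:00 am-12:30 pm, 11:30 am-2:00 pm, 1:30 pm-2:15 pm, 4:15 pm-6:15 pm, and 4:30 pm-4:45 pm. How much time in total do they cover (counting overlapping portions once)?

6 h 45 min

Merged: 9:45 am–2:30 pm, 4:15 pm–6:15 pm.
Lengths: 4 h 45 min + 2 h = 6 h 45 min.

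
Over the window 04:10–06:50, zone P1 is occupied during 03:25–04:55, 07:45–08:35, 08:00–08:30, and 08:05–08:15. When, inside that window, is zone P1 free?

04:55–06:50

Covered (merged): 03:25–04:55, 07:45–08:35.
Complement within 04:10–06:50: 04:55–06:50.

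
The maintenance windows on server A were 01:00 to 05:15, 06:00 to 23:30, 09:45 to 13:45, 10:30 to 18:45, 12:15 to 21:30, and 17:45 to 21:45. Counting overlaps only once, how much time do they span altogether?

Merged: 01:00-05:15, 06:00-23:30.
Lengths: 4 h 15 min + 17 h 30 min = 21 h 45 min.

21 h 45 min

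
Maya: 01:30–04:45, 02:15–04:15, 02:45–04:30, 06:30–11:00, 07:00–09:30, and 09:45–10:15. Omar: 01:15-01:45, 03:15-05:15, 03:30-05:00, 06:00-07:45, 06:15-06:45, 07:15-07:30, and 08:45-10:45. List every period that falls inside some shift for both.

Merge the first list: 01:30–04:45, 06:30–11:00.
Merge the second list: 01:15–01:45, 03:15–05:15, 06:00–07:45, 08:45–10:45.
01:30–04:45 overlaps B on 01:30–01:45, 03:15–04:45.
06:30–11:00 overlaps B on 06:30–07:45, 08:45–10:45.

01:30–01:45, 03:15–04:45, 06:30–07:45, 08:45–10:45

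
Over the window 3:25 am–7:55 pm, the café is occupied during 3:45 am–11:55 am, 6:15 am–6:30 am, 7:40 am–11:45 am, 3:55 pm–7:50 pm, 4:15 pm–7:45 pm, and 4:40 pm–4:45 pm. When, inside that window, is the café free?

Covered (merged): 3:45 am–11:55 am, 3:55 pm–7:50 pm.
Uncovered inside 3:25 am–7:55 pm: 3:25 am–3:45 am, 11:55 am–3:55 pm, 7:50 pm–7:55 pm.

3:25 am–3:45 am, 11:55 am–3:55 pm, 7:50 pm–7:55 pm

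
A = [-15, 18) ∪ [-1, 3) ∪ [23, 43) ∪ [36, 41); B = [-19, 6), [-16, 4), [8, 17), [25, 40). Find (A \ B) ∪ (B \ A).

A, merged: [-15, 18), [23, 43).
B, merged: [-19, 6), [8, 17), [25, 40).
A \ B = [6, 8), [17, 18), [23, 25), [40, 43).
B \ A = [-19, -15).
Union of the two gives the symmetric difference.

[-19, -15) ∪ [6, 8) ∪ [17, 18) ∪ [23, 25) ∪ [40, 43)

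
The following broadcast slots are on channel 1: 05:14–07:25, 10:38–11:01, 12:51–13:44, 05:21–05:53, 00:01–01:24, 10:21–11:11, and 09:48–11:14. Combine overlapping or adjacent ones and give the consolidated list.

00:01–01:24, 05:14–07:25, 09:48–11:14, 12:51–13:44

Sort by start: 00:01–01:24, 05:14–07:25, 05:21–05:53, 09:48–11:14, 10:21–11:11, 10:38–11:01, 12:51–13:44.
05:14–07:25 is disjoint → start new block.
05:21–05:53 overlaps/touches 05:14–07:25 → extend to 05:14–07:25.
09:48–11:14 is disjoint → start new block.
10:21–11:11 overlaps/touches 09:48–11:14 → extend to 09:48–11:14.
10:38–11:01 overlaps/touches 09:48–11:14 → extend to 09:48–11:14.
12:51–13:44 is disjoint → start new block.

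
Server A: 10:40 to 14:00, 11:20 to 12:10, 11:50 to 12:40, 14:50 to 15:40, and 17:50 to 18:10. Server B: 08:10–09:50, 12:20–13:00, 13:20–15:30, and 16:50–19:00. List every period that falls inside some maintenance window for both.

Merge the first list: 10:40–14:00, 14:50–15:40, 17:50–18:10.
10:40–14:00 overlaps B on 12:20–13:00, 13:20–14:00.
14:50–15:40 overlaps B on 14:50–15:30.
17:50–18:10 overlaps B on 17:50–18:10.

12:20–13:00, 13:20–14:00, 14:50–15:30, 17:50–18:10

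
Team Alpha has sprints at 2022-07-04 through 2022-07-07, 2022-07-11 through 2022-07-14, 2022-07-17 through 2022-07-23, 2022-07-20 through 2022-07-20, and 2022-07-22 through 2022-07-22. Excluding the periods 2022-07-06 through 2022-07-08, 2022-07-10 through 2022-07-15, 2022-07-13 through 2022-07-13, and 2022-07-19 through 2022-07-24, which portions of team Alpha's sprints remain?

A, merged: 2022-07-04 through 2022-07-07, 2022-07-11 through 2022-07-14, 2022-07-17 through 2022-07-23.
B, merged: 2022-07-06 through 2022-07-08, 2022-07-10 through 2022-07-15, 2022-07-19 through 2022-07-24.
2022-07-04 through 2022-07-07 minus B → 2022-07-04 through 2022-07-05.
2022-07-11 through 2022-07-14: fully covered by B → removed.
2022-07-17 through 2022-07-23 minus B → 2022-07-17 through 2022-07-18.

2022-07-04 through 2022-07-05, 2022-07-17 through 2022-07-18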